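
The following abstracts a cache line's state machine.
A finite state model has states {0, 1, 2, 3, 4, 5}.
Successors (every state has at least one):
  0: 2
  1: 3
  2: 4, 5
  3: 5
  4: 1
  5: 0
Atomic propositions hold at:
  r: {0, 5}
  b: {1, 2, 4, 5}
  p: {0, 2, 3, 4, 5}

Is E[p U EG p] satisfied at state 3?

EG p: greatest fixpoint, start Z0 = {0, 2, 3, 4, 5}, keep only states in Sat with some successor in Z. Z1 = {0, 2, 3, 5}; fixed.
Sat(EG p) = {0, 2, 3, 5}
E[p U EG p]: least fixpoint, start Z0 = Sat(EG p) = {0, 2, 3, 5}, add states in Sat(p) with some successor in Z. Already a fixed point.
Sat(E[p U EG p]) = {0, 2, 3, 5}
3 ∈ Sat(E[p U EG p]) = {0, 2, 3, 5}, so the formula holds at 3.

Yes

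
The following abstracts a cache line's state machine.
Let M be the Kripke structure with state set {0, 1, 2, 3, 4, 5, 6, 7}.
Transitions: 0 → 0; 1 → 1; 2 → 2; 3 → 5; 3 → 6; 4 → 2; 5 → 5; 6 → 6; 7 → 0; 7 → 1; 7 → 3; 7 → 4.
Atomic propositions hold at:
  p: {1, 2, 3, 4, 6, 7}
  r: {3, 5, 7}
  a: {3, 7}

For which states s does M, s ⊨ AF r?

AF r: least fixpoint, start Z0 = {3, 5, 7}, add states with every successor in Z. Already a fixed point.
Sat(AF r) = {3, 5, 7}

{3, 5, 7}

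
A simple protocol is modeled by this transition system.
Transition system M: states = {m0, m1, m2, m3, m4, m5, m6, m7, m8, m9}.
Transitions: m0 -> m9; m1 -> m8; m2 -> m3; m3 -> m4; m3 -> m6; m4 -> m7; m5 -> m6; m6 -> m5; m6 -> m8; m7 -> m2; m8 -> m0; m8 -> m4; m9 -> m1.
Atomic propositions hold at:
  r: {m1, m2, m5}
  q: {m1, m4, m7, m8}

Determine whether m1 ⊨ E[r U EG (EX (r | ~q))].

No

Sat(~q) = {m0, m2, m3, m5, m6, m9}
Sat(r | ~q) = {m0, m1, m2, m3, m5, m6, m9}
Sat(EX (r | ~q)) = {s : some successor in {m0, m1, m2, m3, m5, m6, m9}} = {m0, m2, m3, m5, m6, m7, m8, m9}
EG (EX (r | ~q)): greatest fixpoint, start Z0 = {m0, m2, m3, m5, m6, m7, m8, m9}, keep only states in Sat with some successor in Z. Z1 = {m0, m2, m3, m5, m6, m7, m8}; Z2 = {m2, m3, m5, m6, m7, m8}; Z3 = {m2, m3, m5, m6, m7}; fixed.
Sat(EG (EX (r | ~q))) = {m2, m3, m5, m6, m7}
E[r U EG (EX (r | ~q))]: least fixpoint, start Z0 = Sat(EG (EX (r | ~q))) = {m2, m3, m5, m6, m7}, add states in Sat(r) with some successor in Z. Already a fixed point.
Sat(E[r U EG (EX (r | ~q))]) = {m2, m3, m5, m6, m7}
m1 ∉ Sat(E[r U EG (EX (r | ~q))]) = {m2, m3, m5, m6, m7}, so the formula does not hold at m1.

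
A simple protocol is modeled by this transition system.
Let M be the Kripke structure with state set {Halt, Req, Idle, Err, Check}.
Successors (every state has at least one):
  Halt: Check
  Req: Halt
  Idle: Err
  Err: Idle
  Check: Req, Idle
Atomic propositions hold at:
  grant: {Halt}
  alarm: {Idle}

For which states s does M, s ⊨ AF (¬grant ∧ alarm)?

Sat(¬grant) = {Req, Idle, Err, Check}
Sat(¬grant ∧ alarm) = {Idle}
AF (¬grant ∧ alarm): least fixpoint, start Z0 = {Idle}, add states with every successor in Z. Z1 = {Idle, Err}; fixed.
Sat(AF (¬grant ∧ alarm)) = {Idle, Err}

{Idle, Err}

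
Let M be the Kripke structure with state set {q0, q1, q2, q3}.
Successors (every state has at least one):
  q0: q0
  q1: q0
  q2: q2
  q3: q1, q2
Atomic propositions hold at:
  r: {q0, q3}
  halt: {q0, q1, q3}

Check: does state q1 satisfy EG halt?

Yes

EG halt: greatest fixpoint, start Z0 = {q0, q1, q3}, keep only states in Sat with some successor in Z. Already a fixed point.
Sat(EG halt) = {q0, q1, q3}
q1 ∈ Sat(EG halt) = {q0, q1, q3}, so the formula holds at q1.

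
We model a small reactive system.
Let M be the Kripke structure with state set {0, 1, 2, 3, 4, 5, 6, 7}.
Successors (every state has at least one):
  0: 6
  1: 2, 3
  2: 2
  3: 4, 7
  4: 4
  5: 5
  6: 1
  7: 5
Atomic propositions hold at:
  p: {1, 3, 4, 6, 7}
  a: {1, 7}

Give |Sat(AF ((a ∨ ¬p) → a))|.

6

Sat(¬p) = {0, 2, 5}
Sat(a ∨ ¬p) = {0, 1, 2, 5, 7}
Sat((a ∨ ¬p) → a) = {1, 3, 4, 6, 7}
AF ((a ∨ ¬p) → a): least fixpoint, start Z0 = {1, 3, 4, 6, 7}, add states with every successor in Z. Z1 = {0, 1, 3, 4, 6, 7}; fixed.
Sat(AF ((a ∨ ¬p) → a)) = {0, 1, 3, 4, 6, 7}
|Sat(AF ((a ∨ ¬p) → a))| = |{0, 1, 3, 4, 6, 7}| = 6.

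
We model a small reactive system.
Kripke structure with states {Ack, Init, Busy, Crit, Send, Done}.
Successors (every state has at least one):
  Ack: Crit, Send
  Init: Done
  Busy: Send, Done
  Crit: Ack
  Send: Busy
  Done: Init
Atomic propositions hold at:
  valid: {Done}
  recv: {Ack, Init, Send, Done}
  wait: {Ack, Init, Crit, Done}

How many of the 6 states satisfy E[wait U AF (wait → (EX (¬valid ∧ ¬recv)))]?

4

Sat(¬valid) = {Ack, Init, Busy, Crit, Send}
Sat(¬recv) = {Busy, Crit}
Sat(¬valid ∧ ¬recv) = {Busy, Crit}
Sat(EX (¬valid ∧ ¬recv)) = {s : some successor in {Busy, Crit}} = {Ack, Send}
Sat(wait → (EX (¬valid ∧ ¬recv))) = {Ack, Busy, Send}
AF (wait → (EX (¬valid ∧ ¬recv))): least fixpoint, start Z0 = {Ack, Busy, Send}, add states with every successor in Z. Z1 = {Ack, Busy, Crit, Send}; fixed.
Sat(AF (wait → (EX (¬valid ∧ ¬recv)))) = {Ack, Busy, Crit, Send}
E[wait U AF (wait → (EX (¬valid ∧ ¬recv)))]: least fixpoint, start Z0 = Sat(AF (wait → (EX (¬valid ∧ ¬recv)))) = {Ack, Busy, Crit, Send}, add states in Sat(wait) with some successor in Z. Already a fixed point.
Sat(E[wait U AF (wait → (EX (¬valid ∧ ¬recv)))]) = {Ack, Busy, Crit, Send}
|Sat(E[wait U AF (wait → (EX (¬valid ∧ ¬recv)))])| = |{Ack, Busy, Crit, Send}| = 4.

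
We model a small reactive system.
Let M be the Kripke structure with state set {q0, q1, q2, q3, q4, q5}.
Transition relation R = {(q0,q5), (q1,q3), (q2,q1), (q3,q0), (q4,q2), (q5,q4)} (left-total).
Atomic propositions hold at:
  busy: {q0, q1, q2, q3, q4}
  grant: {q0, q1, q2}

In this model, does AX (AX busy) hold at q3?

No

Sat(AX busy) = {s : every successor in {q0, q1, q2, q3, q4}} = {q1, q2, q3, q4, q5}
Sat(AX (AX busy)) = {s : every successor in {q1, q2, q3, q4, q5}} = {q0, q1, q2, q4, q5}
q3 ∉ Sat(AX (AX busy)) = {q0, q1, q2, q4, q5}, so the formula does not hold at q3.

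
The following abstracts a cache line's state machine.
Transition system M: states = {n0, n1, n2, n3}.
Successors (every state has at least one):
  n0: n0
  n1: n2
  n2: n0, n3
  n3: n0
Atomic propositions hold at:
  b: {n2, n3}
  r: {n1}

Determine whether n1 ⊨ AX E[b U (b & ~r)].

Yes

Sat(~r) = {n0, n2, n3}
Sat(b & ~r) = {n2, n3}
E[b U (b & ~r)]: least fixpoint, start Z0 = Sat((b & ~r)) = {n2, n3}, add states in Sat(b) with some successor in Z. Already a fixed point.
Sat(E[b U (b & ~r)]) = {n2, n3}
Sat(AX E[b U (b & ~r)]) = {s : every successor in {n2, n3}} = {n1}
n1 ∈ Sat(AX E[b U (b & ~r)]) = {n1}, so the formula holds at n1.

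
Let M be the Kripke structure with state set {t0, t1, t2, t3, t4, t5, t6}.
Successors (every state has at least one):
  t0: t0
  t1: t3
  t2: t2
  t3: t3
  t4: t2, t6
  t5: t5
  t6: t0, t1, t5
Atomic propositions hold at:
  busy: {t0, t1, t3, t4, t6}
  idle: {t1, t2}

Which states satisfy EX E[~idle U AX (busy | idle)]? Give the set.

{t0, t1, t2, t3, t4, t6}

Sat(~idle) = {t0, t3, t4, t5, t6}
Sat(busy | idle) = {t0, t1, t2, t3, t4, t6}
Sat(AX (busy | idle)) = {s : every successor in {t0, t1, t2, t3, t4, t6}} = {t0, t1, t2, t3, t4}
E[~idle U AX (busy | idle)]: least fixpoint, start Z0 = Sat(AX (busy | idle)) = {t0, t1, t2, t3, t4}, add states in Sat(~idle) with some successor in Z. Z1 = {t0, t1, t2, t3, t4, t6}; fixed.
Sat(E[~idle U AX (busy | idle)]) = {t0, t1, t2, t3, t4, t6}
Sat(EX E[~idle U AX (busy | idle)]) = {s : some successor in {t0, t1, t2, t3, t4, t6}} = {t0, t1, t2, t3, t4, t6}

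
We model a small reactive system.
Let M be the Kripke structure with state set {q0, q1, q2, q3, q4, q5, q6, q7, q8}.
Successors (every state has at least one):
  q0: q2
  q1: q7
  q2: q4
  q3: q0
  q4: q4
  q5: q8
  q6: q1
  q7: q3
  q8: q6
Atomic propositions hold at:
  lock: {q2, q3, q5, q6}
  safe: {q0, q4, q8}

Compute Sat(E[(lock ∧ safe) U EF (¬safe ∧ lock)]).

Sat(lock ∧ safe) = ∅
Sat(¬safe) = {q1, q2, q3, q5, q6, q7}
Sat(¬safe ∧ lock) = {q2, q3, q5, q6}
EF (¬safe ∧ lock): least fixpoint, start Z0 = {q2, q3, q5, q6}, add states with some successor in Z. Z1 = {q0, q2, q3, q5, q6, q7, q8}; Z2 = {q0, q1, q2, q3, q5, q6, q7, q8}; fixed.
Sat(EF (¬safe ∧ lock)) = {q0, q1, q2, q3, q5, q6, q7, q8}
E[(lock ∧ safe) U EF (¬safe ∧ lock)]: least fixpoint, start Z0 = Sat(EF (¬safe ∧ lock)) = {q0, q1, q2, q3, q5, q6, q7, q8}, add states in Sat(lock ∧ safe) with some successor in Z. Already a fixed point.
Sat(E[(lock ∧ safe) U EF (¬safe ∧ lock)]) = {q0, q1, q2, q3, q5, q6, q7, q8}

{q0, q1, q2, q3, q5, q6, q7, q8}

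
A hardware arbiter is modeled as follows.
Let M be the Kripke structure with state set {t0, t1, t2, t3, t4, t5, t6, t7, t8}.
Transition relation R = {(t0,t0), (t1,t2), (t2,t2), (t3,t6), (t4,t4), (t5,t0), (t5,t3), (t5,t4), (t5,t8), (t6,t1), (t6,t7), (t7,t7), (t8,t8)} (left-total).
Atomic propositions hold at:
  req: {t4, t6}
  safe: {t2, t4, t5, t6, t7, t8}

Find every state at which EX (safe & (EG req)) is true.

EG req: greatest fixpoint, start Z0 = {t4, t6}, keep only states in Sat with some successor in Z. Z1 = {t4}; fixed.
Sat(EG req) = {t4}
Sat(safe & (EG req)) = {t4}
Sat(EX (safe & (EG req))) = {s : some successor in {t4}} = {t4, t5}

{t4, t5}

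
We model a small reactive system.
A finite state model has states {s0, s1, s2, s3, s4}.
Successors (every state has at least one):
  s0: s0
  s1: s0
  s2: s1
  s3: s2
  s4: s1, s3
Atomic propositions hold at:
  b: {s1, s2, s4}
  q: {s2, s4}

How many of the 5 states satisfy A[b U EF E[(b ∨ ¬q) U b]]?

Sat(¬q) = {s0, s1, s3}
Sat(b ∨ ¬q) = {s0, s1, s2, s3, s4}
E[(b ∨ ¬q) U b]: least fixpoint, start Z0 = Sat(b) = {s1, s2, s4}, add states in Sat(b ∨ ¬q) with some successor in Z. Z1 = {s1, s2, s3, s4}; fixed.
Sat(E[(b ∨ ¬q) U b]) = {s1, s2, s3, s4}
EF E[(b ∨ ¬q) U b]: least fixpoint, start Z0 = {s1, s2, s3, s4}, add states with some successor in Z. Already a fixed point.
Sat(EF E[(b ∨ ¬q) U b]) = {s1, s2, s3, s4}
A[b U EF E[(b ∨ ¬q) U b]]: least fixpoint, start Z0 = Sat(EF E[(b ∨ ¬q) U b]) = {s1, s2, s3, s4}, add states in Sat(b) with every successor in Z. Already a fixed point.
Sat(A[b U EF E[(b ∨ ¬q) U b]]) = {s1, s2, s3, s4}
|Sat(A[b U EF E[(b ∨ ¬q) U b]])| = |{s1, s2, s3, s4}| = 4.

4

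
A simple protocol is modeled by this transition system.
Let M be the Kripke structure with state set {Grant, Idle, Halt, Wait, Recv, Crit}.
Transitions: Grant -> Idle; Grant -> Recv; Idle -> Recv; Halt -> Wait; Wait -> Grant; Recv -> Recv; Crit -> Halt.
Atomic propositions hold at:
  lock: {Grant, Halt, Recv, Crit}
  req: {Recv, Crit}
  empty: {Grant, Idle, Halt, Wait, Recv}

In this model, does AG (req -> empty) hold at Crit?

No

Sat(req -> empty) = {Grant, Idle, Halt, Wait, Recv}
AG (req -> empty): greatest fixpoint, start Z0 = {Grant, Idle, Halt, Wait, Recv}, keep only states in Sat with every successor in Z. Already a fixed point.
Sat(AG (req -> empty)) = {Grant, Idle, Halt, Wait, Recv}
Crit ∉ Sat(AG (req -> empty)) = {Grant, Idle, Halt, Wait, Recv}, so the formula does not hold at Crit.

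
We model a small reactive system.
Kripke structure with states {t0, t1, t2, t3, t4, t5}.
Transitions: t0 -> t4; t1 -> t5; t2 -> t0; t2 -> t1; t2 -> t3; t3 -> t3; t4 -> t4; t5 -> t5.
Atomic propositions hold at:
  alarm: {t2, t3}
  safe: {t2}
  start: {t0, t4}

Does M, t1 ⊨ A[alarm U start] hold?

No

A[alarm U start]: least fixpoint, start Z0 = Sat(start) = {t0, t4}, add states in Sat(alarm) with every successor in Z. Already a fixed point.
Sat(A[alarm U start]) = {t0, t4}
t1 ∉ Sat(A[alarm U start]) = {t0, t4}, so the formula does not hold at t1.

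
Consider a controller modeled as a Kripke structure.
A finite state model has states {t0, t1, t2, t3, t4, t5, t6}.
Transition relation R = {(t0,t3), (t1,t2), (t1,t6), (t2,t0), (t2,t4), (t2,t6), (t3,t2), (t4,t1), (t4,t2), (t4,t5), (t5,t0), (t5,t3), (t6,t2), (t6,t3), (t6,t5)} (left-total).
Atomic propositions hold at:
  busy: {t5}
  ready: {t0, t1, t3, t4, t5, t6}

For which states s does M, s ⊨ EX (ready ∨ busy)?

{t0, t1, t2, t4, t5, t6}

Sat(ready ∨ busy) = {t0, t1, t3, t4, t5, t6}
Sat(EX (ready ∨ busy)) = {s : some successor in {t0, t1, t3, t4, t5, t6}} = {t0, t1, t2, t4, t5, t6}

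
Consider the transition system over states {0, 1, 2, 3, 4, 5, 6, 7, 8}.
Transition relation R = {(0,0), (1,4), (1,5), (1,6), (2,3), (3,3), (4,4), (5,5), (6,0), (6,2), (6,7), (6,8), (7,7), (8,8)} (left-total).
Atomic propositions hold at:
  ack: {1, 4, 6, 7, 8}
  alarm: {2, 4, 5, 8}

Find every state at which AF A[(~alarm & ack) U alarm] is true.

Sat(~alarm) = {0, 1, 3, 6, 7}
Sat(~alarm & ack) = {1, 6, 7}
A[(~alarm & ack) U alarm]: least fixpoint, start Z0 = Sat(alarm) = {2, 4, 5, 8}, add states in Sat(~alarm & ack) with every successor in Z. Already a fixed point.
Sat(A[(~alarm & ack) U alarm]) = {2, 4, 5, 8}
AF A[(~alarm & ack) U alarm]: least fixpoint, start Z0 = {2, 4, 5, 8}, add states with every successor in Z. Already a fixed point.
Sat(AF A[(~alarm & ack) U alarm]) = {2, 4, 5, 8}

{2, 4, 5, 8}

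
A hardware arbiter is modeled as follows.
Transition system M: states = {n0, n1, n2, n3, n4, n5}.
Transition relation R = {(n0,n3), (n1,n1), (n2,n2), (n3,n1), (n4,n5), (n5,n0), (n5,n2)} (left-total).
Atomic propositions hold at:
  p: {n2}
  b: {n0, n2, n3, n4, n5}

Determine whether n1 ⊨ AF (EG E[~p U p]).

Sat(~p) = {n0, n1, n3, n4, n5}
E[~p U p]: least fixpoint, start Z0 = Sat(p) = {n2}, add states in Sat(~p) with some successor in Z. Z1 = {n2, n5}; Z2 = {n2, n4, n5}; fixed.
Sat(E[~p U p]) = {n2, n4, n5}
EG E[~p U p]: greatest fixpoint, start Z0 = {n2, n4, n5}, keep only states in Sat with some successor in Z. Already a fixed point.
Sat(EG E[~p U p]) = {n2, n4, n5}
AF (EG E[~p U p]): least fixpoint, start Z0 = {n2, n4, n5}, add states with every successor in Z. Already a fixed point.
Sat(AF (EG E[~p U p])) = {n2, n4, n5}
n1 ∉ Sat(AF (EG E[~p U p])) = {n2, n4, n5}, so the formula does not hold at n1.

No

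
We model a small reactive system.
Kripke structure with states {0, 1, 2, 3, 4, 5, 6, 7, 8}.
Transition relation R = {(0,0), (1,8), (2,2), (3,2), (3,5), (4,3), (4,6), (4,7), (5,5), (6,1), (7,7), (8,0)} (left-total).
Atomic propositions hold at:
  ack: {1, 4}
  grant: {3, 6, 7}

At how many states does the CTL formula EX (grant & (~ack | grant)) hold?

2

Sat(~ack) = {0, 2, 3, 5, 6, 7, 8}
Sat(~ack | grant) = {0, 2, 3, 5, 6, 7, 8}
Sat(grant & (~ack | grant)) = {3, 6, 7}
Sat(EX (grant & (~ack | grant))) = {s : some successor in {3, 6, 7}} = {4, 7}
|Sat(EX (grant & (~ack | grant)))| = |{4, 7}| = 2.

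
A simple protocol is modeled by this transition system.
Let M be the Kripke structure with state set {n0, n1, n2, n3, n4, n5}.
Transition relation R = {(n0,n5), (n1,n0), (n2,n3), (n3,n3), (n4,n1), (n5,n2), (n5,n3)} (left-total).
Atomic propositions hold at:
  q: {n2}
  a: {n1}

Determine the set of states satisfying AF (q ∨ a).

{n1, n2, n4}

Sat(q ∨ a) = {n1, n2}
AF (q ∨ a): least fixpoint, start Z0 = {n1, n2}, add states with every successor in Z. Z1 = {n1, n2, n4}; fixed.
Sat(AF (q ∨ a)) = {n1, n2, n4}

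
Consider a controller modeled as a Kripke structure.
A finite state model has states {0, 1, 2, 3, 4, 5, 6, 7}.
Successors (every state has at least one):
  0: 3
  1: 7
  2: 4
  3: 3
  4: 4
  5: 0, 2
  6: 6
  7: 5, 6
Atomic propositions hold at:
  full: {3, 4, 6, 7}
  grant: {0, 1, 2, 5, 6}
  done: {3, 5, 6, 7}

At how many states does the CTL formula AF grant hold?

AF grant: least fixpoint, start Z0 = {0, 1, 2, 5, 6}, add states with every successor in Z. Z1 = {0, 1, 2, 5, 6, 7}; fixed.
Sat(AF grant) = {0, 1, 2, 5, 6, 7}
|Sat(AF grant)| = |{0, 1, 2, 5, 6, 7}| = 6.

6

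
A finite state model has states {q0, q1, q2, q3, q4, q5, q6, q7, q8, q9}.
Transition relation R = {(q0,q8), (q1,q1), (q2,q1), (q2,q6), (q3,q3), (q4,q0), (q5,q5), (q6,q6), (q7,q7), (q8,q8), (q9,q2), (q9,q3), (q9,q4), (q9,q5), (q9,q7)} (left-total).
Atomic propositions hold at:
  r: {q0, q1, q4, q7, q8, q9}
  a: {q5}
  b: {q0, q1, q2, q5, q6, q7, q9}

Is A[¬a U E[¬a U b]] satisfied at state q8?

No

Sat(¬a) = {q0, q1, q2, q3, q4, q6, q7, q8, q9}
E[¬a U b]: least fixpoint, start Z0 = Sat(b) = {q0, q1, q2, q5, q6, q7, q9}, add states in Sat(¬a) with some successor in Z. Z1 = {q0, q1, q2, q4, q5, q6, q7, q9}; fixed.
Sat(E[¬a U b]) = {q0, q1, q2, q4, q5, q6, q7, q9}
A[¬a U E[¬a U b]]: least fixpoint, start Z0 = Sat(E[¬a U b]) = {q0, q1, q2, q4, q5, q6, q7, q9}, add states in Sat(¬a) with every successor in Z. Already a fixed point.
Sat(A[¬a U E[¬a U b]]) = {q0, q1, q2, q4, q5, q6, q7, q9}
q8 ∉ Sat(A[¬a U E[¬a U b]]) = {q0, q1, q2, q4, q5, q6, q7, q9}, so the formula does not hold at q8.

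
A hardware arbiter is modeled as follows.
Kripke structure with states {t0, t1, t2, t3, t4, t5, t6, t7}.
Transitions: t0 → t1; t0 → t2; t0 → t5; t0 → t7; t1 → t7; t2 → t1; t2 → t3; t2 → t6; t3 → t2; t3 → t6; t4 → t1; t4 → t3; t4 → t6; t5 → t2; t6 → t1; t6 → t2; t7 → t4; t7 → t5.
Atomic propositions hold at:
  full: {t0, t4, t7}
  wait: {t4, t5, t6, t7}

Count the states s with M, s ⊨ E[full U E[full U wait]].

E[full U wait]: least fixpoint, start Z0 = Sat(wait) = {t4, t5, t6, t7}, add states in Sat(full) with some successor in Z. Z1 = {t0, t4, t5, t6, t7}; fixed.
Sat(E[full U wait]) = {t0, t4, t5, t6, t7}
E[full U E[full U wait]]: least fixpoint, start Z0 = Sat(E[full U wait]) = {t0, t4, t5, t6, t7}, add states in Sat(full) with some successor in Z. Already a fixed point.
Sat(E[full U E[full U wait]]) = {t0, t4, t5, t6, t7}
|Sat(E[full U E[full U wait]])| = |{t0, t4, t5, t6, t7}| = 5.

5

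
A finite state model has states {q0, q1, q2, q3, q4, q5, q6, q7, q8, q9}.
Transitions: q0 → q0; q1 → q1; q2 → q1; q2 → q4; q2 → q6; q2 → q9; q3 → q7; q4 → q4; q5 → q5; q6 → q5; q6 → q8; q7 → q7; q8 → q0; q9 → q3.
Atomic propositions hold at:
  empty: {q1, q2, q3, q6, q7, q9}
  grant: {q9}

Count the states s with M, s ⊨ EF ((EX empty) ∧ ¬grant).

5

Sat(EX empty) = {s : some successor in {q1, q2, q3, q6, q7, q9}} = {q1, q2, q3, q7, q9}
Sat(¬grant) = {q0, q1, q2, q3, q4, q5, q6, q7, q8}
Sat((EX empty) ∧ ¬grant) = {q1, q2, q3, q7}
EF ((EX empty) ∧ ¬grant): least fixpoint, start Z0 = {q1, q2, q3, q7}, add states with some successor in Z. Z1 = {q1, q2, q3, q7, q9}; fixed.
Sat(EF ((EX empty) ∧ ¬grant)) = {q1, q2, q3, q7, q9}
|Sat(EF ((EX empty) ∧ ¬grant))| = |{q1, q2, q3, q7, q9}| = 5.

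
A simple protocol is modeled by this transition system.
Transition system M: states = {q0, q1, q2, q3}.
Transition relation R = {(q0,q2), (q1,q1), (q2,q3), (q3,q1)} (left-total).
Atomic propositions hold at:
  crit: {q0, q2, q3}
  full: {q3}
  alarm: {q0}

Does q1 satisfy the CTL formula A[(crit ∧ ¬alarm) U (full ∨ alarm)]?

Sat(¬alarm) = {q1, q2, q3}
Sat(crit ∧ ¬alarm) = {q2, q3}
Sat(full ∨ alarm) = {q0, q3}
A[(crit ∧ ¬alarm) U (full ∨ alarm)]: least fixpoint, start Z0 = Sat((full ∨ alarm)) = {q0, q3}, add states in Sat(crit ∧ ¬alarm) with every successor in Z. Z1 = {q0, q2, q3}; fixed.
Sat(A[(crit ∧ ¬alarm) U (full ∨ alarm)]) = {q0, q2, q3}
q1 ∉ Sat(A[(crit ∧ ¬alarm) U (full ∨ alarm)]) = {q0, q2, q3}, so the formula does not hold at q1.

No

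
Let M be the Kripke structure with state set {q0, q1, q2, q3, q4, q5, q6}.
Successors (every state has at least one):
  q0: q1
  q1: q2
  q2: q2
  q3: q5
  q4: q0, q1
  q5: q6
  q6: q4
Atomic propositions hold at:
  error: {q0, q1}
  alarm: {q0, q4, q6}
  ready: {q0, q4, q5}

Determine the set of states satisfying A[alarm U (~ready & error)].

{q0, q1, q4, q6}

Sat(~ready) = {q1, q2, q3, q6}
Sat(~ready & error) = {q1}
A[alarm U (~ready & error)]: least fixpoint, start Z0 = Sat((~ready & error)) = {q1}, add states in Sat(alarm) with every successor in Z. Z1 = {q0, q1}; Z2 = {q0, q1, q4}; Z3 = {q0, q1, q4, q6}; fixed.
Sat(A[alarm U (~ready & error)]) = {q0, q1, q4, q6}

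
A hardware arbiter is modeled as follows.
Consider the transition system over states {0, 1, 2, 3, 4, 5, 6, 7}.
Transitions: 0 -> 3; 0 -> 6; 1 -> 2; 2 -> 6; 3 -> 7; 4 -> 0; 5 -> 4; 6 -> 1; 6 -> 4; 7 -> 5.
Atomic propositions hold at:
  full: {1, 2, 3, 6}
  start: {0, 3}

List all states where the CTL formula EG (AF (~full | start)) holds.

Sat(~full) = {0, 4, 5, 7}
Sat(~full | start) = {0, 3, 4, 5, 7}
AF (~full | start): least fixpoint, start Z0 = {0, 3, 4, 5, 7}, add states with every successor in Z. Already a fixed point.
Sat(AF (~full | start)) = {0, 3, 4, 5, 7}
EG (AF (~full | start)): greatest fixpoint, start Z0 = {0, 3, 4, 5, 7}, keep only states in Sat with some successor in Z. Already a fixed point.
Sat(EG (AF (~full | start))) = {0, 3, 4, 5, 7}

{0, 3, 4, 5, 7}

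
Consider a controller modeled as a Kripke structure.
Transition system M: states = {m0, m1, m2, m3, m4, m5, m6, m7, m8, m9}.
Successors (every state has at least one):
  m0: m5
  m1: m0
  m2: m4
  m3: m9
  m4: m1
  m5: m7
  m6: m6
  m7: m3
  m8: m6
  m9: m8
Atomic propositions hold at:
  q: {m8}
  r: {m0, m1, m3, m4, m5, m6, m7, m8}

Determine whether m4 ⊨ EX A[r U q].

A[r U q]: least fixpoint, start Z0 = Sat(q) = {m8}, add states in Sat(r) with every successor in Z. Already a fixed point.
Sat(A[r U q]) = {m8}
Sat(EX A[r U q]) = {s : some successor in {m8}} = {m9}
m4 ∉ Sat(EX A[r U q]) = {m9}, so the formula does not hold at m4.

No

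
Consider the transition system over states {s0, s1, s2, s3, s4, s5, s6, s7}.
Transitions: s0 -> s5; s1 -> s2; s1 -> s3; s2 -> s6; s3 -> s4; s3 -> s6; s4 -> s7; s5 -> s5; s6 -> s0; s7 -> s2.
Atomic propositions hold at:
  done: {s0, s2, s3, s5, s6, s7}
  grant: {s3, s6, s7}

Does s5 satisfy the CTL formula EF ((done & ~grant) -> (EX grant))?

Sat(~grant) = {s0, s1, s2, s4, s5}
Sat(done & ~grant) = {s0, s2, s5}
Sat(EX grant) = {s : some successor in {s3, s6, s7}} = {s1, s2, s3, s4}
Sat((done & ~grant) -> (EX grant)) = {s1, s2, s3, s4, s6, s7}
EF ((done & ~grant) -> (EX grant)): least fixpoint, start Z0 = {s1, s2, s3, s4, s6, s7}, add states with some successor in Z. Already a fixed point.
Sat(EF ((done & ~grant) -> (EX grant))) = {s1, s2, s3, s4, s6, s7}
s5 ∉ Sat(EF ((done & ~grant) -> (EX grant))) = {s1, s2, s3, s4, s6, s7}, so the formula does not hold at s5.

No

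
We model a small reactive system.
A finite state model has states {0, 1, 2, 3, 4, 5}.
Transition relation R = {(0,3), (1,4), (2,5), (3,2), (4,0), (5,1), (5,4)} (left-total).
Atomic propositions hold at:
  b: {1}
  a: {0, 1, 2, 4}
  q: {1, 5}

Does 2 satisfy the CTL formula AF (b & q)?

Sat(b & q) = {1}
AF (b & q): least fixpoint, start Z0 = {1}, add states with every successor in Z. Already a fixed point.
Sat(AF (b & q)) = {1}
2 ∉ Sat(AF (b & q)) = {1}, so the formula does not hold at 2.

No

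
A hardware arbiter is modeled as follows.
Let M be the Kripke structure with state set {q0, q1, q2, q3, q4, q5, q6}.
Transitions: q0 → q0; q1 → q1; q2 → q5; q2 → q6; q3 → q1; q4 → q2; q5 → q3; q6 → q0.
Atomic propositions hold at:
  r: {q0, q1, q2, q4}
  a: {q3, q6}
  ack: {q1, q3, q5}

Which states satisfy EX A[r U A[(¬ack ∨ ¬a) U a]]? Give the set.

{q2, q4, q5}

Sat(¬ack) = {q0, q2, q4, q6}
Sat(¬a) = {q0, q1, q2, q4, q5}
Sat(¬ack ∨ ¬a) = {q0, q1, q2, q4, q5, q6}
A[(¬ack ∨ ¬a) U a]: least fixpoint, start Z0 = Sat(a) = {q3, q6}, add states in Sat(¬ack ∨ ¬a) with every successor in Z. Z1 = {q3, q5, q6}; Z2 = {q2, q3, q5, q6}; Z3 = {q2, q3, q4, q5, q6}; fixed.
Sat(A[(¬ack ∨ ¬a) U a]) = {q2, q3, q4, q5, q6}
A[r U A[(¬ack ∨ ¬a) U a]]: least fixpoint, start Z0 = Sat(A[(¬ack ∨ ¬a) U a]) = {q2, q3, q4, q5, q6}, add states in Sat(r) with every successor in Z. Already a fixed point.
Sat(A[r U A[(¬ack ∨ ¬a) U a]]) = {q2, q3, q4, q5, q6}
Sat(EX A[r U A[(¬ack ∨ ¬a) U a]]) = {s : some successor in {q2, q3, q4, q5, q6}} = {q2, q4, q5}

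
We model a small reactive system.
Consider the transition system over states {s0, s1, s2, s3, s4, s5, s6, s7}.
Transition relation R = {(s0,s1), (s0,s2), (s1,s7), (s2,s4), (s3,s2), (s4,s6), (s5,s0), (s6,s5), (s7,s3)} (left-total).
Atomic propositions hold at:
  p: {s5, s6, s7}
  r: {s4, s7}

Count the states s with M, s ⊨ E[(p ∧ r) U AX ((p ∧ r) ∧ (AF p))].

Sat(p ∧ r) = {s7}
AF p: least fixpoint, start Z0 = {s5, s6, s7}, add states with every successor in Z. Z1 = {s1, s4, s5, s6, s7}; Z2 = {s1, s2, s4, s5, s6, s7}; Z3 = {s0, s1, s2, s3, s4, s5, s6, s7}; fixed.
Sat(AF p) = {s0, s1, s2, s3, s4, s5, s6, s7}
Sat((p ∧ r) ∧ (AF p)) = {s7}
Sat(AX ((p ∧ r) ∧ (AF p))) = {s : every successor in {s7}} = {s1}
E[(p ∧ r) U AX ((p ∧ r) ∧ (AF p))]: least fixpoint, start Z0 = Sat(AX ((p ∧ r) ∧ (AF p))) = {s1}, add states in Sat(p ∧ r) with some successor in Z. Already a fixed point.
Sat(E[(p ∧ r) U AX ((p ∧ r) ∧ (AF p))]) = {s1}
|Sat(E[(p ∧ r) U AX ((p ∧ r) ∧ (AF p))])| = |{s1}| = 1.

1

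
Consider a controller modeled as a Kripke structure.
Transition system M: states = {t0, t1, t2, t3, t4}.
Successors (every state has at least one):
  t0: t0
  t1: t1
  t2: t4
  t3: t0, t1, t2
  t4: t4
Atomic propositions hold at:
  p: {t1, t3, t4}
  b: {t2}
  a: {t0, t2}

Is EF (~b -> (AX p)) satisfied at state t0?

Sat(~b) = {t0, t1, t3, t4}
Sat(AX p) = {s : every successor in {t1, t3, t4}} = {t1, t2, t4}
Sat(~b -> (AX p)) = {t1, t2, t4}
EF (~b -> (AX p)): least fixpoint, start Z0 = {t1, t2, t4}, add states with some successor in Z. Z1 = {t1, t2, t3, t4}; fixed.
Sat(EF (~b -> (AX p))) = {t1, t2, t3, t4}
t0 ∉ Sat(EF (~b -> (AX p))) = {t1, t2, t3, t4}, so the formula does not hold at t0.

No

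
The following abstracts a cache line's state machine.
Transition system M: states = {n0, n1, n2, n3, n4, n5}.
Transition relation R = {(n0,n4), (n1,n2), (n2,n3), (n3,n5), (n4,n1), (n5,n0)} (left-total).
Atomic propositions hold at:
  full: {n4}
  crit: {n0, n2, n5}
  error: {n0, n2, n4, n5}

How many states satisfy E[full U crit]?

3

E[full U crit]: least fixpoint, start Z0 = Sat(crit) = {n0, n2, n5}, add states in Sat(full) with some successor in Z. Already a fixed point.
Sat(E[full U crit]) = {n0, n2, n5}
|Sat(E[full U crit])| = |{n0, n2, n5}| = 3.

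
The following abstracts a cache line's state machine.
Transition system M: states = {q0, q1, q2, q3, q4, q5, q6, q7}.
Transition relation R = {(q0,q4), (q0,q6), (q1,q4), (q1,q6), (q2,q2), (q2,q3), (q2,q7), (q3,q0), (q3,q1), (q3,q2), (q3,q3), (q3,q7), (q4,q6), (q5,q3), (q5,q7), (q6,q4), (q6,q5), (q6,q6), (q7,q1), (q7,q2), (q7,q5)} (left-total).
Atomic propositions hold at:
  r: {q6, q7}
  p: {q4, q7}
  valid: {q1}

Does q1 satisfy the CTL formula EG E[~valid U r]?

No

Sat(~valid) = {q0, q2, q3, q4, q5, q6, q7}
E[~valid U r]: least fixpoint, start Z0 = Sat(r) = {q6, q7}, add states in Sat(~valid) with some successor in Z. Z1 = {q0, q2, q3, q4, q5, q6, q7}; fixed.
Sat(E[~valid U r]) = {q0, q2, q3, q4, q5, q6, q7}
EG E[~valid U r]: greatest fixpoint, start Z0 = {q0, q2, q3, q4, q5, q6, q7}, keep only states in Sat with some successor in Z. Already a fixed point.
Sat(EG E[~valid U r]) = {q0, q2, q3, q4, q5, q6, q7}
q1 ∉ Sat(EG E[~valid U r]) = {q0, q2, q3, q4, q5, q6, q7}, so the formula does not hold at q1.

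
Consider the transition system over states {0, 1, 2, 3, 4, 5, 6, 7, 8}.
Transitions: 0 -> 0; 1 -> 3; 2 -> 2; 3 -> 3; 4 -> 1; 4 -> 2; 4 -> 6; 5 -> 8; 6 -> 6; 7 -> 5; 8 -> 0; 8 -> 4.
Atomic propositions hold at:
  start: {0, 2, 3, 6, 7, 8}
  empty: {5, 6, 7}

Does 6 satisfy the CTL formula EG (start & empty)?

Yes

Sat(start & empty) = {6, 7}
EG (start & empty): greatest fixpoint, start Z0 = {6, 7}, keep only states in Sat with some successor in Z. Z1 = {6}; fixed.
Sat(EG (start & empty)) = {6}
6 ∈ Sat(EG (start & empty)) = {6}, so the formula holds at 6.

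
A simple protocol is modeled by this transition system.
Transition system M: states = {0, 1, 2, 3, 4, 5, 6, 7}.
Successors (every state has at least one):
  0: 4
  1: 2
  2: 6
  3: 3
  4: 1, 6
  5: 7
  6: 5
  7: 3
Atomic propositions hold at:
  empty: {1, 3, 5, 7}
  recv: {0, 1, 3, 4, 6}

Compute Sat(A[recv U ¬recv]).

{0, 1, 2, 4, 5, 6, 7}

Sat(¬recv) = {2, 5, 7}
A[recv U ¬recv]: least fixpoint, start Z0 = Sat(¬recv) = {2, 5, 7}, add states in Sat(recv) with every successor in Z. Z1 = {1, 2, 5, 6, 7}; Z2 = {1, 2, 4, 5, 6, 7}; Z3 = {0, 1, 2, 4, 5, 6, 7}; fixed.
Sat(A[recv U ¬recv]) = {0, 1, 2, 4, 5, 6, 7}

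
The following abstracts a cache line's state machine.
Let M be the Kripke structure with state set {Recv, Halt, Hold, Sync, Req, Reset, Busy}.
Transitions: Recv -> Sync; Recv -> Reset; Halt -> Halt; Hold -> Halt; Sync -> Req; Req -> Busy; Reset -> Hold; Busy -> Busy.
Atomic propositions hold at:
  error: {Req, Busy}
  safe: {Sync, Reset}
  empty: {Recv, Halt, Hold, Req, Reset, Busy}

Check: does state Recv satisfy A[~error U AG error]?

Sat(~error) = {Recv, Halt, Hold, Sync, Reset}
AG error: greatest fixpoint, start Z0 = {Req, Busy}, keep only states in Sat with every successor in Z. Already a fixed point.
Sat(AG error) = {Req, Busy}
A[~error U AG error]: least fixpoint, start Z0 = Sat(AG error) = {Req, Busy}, add states in Sat(~error) with every successor in Z. Z1 = {Sync, Req, Busy}; fixed.
Sat(A[~error U AG error]) = {Sync, Req, Busy}
Recv ∉ Sat(A[~error U AG error]) = {Sync, Req, Busy}, so the formula does not hold at Recv.

No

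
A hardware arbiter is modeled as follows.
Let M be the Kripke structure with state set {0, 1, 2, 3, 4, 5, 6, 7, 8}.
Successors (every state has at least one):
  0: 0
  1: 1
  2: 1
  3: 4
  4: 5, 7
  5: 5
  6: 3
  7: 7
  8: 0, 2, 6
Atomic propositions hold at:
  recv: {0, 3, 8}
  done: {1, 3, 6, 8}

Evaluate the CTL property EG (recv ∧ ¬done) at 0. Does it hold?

Yes

Sat(¬done) = {0, 2, 4, 5, 7}
Sat(recv ∧ ¬done) = {0}
EG (recv ∧ ¬done): greatest fixpoint, start Z0 = {0}, keep only states in Sat with some successor in Z. Already a fixed point.
Sat(EG (recv ∧ ¬done)) = {0}
0 ∈ Sat(EG (recv ∧ ¬done)) = {0}, so the formula holds at 0.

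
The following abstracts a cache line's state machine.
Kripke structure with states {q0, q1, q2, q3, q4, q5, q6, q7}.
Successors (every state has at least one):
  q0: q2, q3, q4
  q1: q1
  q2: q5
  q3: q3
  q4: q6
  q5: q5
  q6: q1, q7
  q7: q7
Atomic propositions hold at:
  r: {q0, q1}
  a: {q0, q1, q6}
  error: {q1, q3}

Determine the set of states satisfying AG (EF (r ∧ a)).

Sat(r ∧ a) = {q0, q1}
EF (r ∧ a): least fixpoint, start Z0 = {q0, q1}, add states with some successor in Z. Z1 = {q0, q1, q6}; Z2 = {q0, q1, q4, q6}; fixed.
Sat(EF (r ∧ a)) = {q0, q1, q4, q6}
AG (EF (r ∧ a)): greatest fixpoint, start Z0 = {q0, q1, q4, q6}, keep only states in Sat with every successor in Z. Z1 = {q1, q4}; Z2 = {q1}; fixed.
Sat(AG (EF (r ∧ a))) = {q1}

{q1}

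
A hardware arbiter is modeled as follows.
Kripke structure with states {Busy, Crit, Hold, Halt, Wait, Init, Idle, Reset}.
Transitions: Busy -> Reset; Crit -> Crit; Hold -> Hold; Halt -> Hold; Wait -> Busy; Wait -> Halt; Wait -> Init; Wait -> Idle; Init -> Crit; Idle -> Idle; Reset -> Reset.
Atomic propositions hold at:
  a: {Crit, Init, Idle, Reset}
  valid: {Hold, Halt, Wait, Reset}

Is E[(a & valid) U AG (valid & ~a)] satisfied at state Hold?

Yes

Sat(a & valid) = {Reset}
Sat(~a) = {Busy, Hold, Halt, Wait}
Sat(valid & ~a) = {Hold, Halt, Wait}
AG (valid & ~a): greatest fixpoint, start Z0 = {Hold, Halt, Wait}, keep only states in Sat with every successor in Z. Z1 = {Hold, Halt}; fixed.
Sat(AG (valid & ~a)) = {Hold, Halt}
E[(a & valid) U AG (valid & ~a)]: least fixpoint, start Z0 = Sat(AG (valid & ~a)) = {Hold, Halt}, add states in Sat(a & valid) with some successor in Z. Already a fixed point.
Sat(E[(a & valid) U AG (valid & ~a)]) = {Hold, Halt}
Hold ∈ Sat(E[(a & valid) U AG (valid & ~a)]) = {Hold, Halt}, so the formula holds at Hold.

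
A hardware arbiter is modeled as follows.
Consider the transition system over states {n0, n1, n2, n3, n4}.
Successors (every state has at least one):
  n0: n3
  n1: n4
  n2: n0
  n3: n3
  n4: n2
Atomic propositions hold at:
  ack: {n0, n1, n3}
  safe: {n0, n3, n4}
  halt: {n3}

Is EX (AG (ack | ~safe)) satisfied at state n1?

Sat(~safe) = {n1, n2}
Sat(ack | ~safe) = {n0, n1, n2, n3}
AG (ack | ~safe): greatest fixpoint, start Z0 = {n0, n1, n2, n3}, keep only states in Sat with every successor in Z. Z1 = {n0, n2, n3}; fixed.
Sat(AG (ack | ~safe)) = {n0, n2, n3}
Sat(EX (AG (ack | ~safe))) = {s : some successor in {n0, n2, n3}} = {n0, n2, n3, n4}
n1 ∉ Sat(EX (AG (ack | ~safe))) = {n0, n2, n3, n4}, so the formula does not hold at n1.

No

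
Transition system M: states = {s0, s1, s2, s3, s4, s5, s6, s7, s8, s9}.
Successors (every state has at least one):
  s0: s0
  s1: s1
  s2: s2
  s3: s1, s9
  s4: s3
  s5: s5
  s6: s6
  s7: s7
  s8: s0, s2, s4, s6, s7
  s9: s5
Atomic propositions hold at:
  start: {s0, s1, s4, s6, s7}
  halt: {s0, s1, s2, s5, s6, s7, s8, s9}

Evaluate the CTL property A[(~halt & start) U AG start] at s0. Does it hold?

Yes

Sat(~halt) = {s3, s4}
Sat(~halt & start) = {s4}
AG start: greatest fixpoint, start Z0 = {s0, s1, s4, s6, s7}, keep only states in Sat with every successor in Z. Z1 = {s0, s1, s6, s7}; fixed.
Sat(AG start) = {s0, s1, s6, s7}
A[(~halt & start) U AG start]: least fixpoint, start Z0 = Sat(AG start) = {s0, s1, s6, s7}, add states in Sat(~halt & start) with every successor in Z. Already a fixed point.
Sat(A[(~halt & start) U AG start]) = {s0, s1, s6, s7}
s0 ∈ Sat(A[(~halt & start) U AG start]) = {s0, s1, s6, s7}, so the formula holds at s0.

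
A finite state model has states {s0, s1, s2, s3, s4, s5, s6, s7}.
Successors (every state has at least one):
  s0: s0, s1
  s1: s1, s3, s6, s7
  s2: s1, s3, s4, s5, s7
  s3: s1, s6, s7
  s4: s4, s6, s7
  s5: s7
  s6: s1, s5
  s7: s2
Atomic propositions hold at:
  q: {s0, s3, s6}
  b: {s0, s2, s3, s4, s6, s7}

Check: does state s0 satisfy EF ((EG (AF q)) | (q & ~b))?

Yes

AF q: least fixpoint, start Z0 = {s0, s3, s6}, add states with every successor in Z. Already a fixed point.
Sat(AF q) = {s0, s3, s6}
EG (AF q): greatest fixpoint, start Z0 = {s0, s3, s6}, keep only states in Sat with some successor in Z. Z1 = {s0, s3}; Z2 = {s0}; fixed.
Sat(EG (AF q)) = {s0}
Sat(~b) = {s1, s5}
Sat(q & ~b) = ∅
Sat((EG (AF q)) | (q & ~b)) = {s0}
EF ((EG (AF q)) | (q & ~b)): least fixpoint, start Z0 = {s0}, add states with some successor in Z. Already a fixed point.
Sat(EF ((EG (AF q)) | (q & ~b))) = {s0}
s0 ∈ Sat(EF ((EG (AF q)) | (q & ~b))) = {s0}, so the formula holds at s0.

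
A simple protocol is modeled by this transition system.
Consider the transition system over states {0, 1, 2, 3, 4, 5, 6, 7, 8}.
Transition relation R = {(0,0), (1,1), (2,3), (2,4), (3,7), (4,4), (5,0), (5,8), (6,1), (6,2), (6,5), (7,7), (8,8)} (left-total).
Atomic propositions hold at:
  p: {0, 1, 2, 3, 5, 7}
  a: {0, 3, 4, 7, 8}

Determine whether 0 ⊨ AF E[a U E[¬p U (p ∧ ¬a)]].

No

Sat(¬p) = {4, 6, 8}
Sat(¬a) = {1, 2, 5, 6}
Sat(p ∧ ¬a) = {1, 2, 5}
E[¬p U (p ∧ ¬a)]: least fixpoint, start Z0 = Sat((p ∧ ¬a)) = {1, 2, 5}, add states in Sat(¬p) with some successor in Z. Z1 = {1, 2, 5, 6}; fixed.
Sat(E[¬p U (p ∧ ¬a)]) = {1, 2, 5, 6}
E[a U E[¬p U (p ∧ ¬a)]]: least fixpoint, start Z0 = Sat(E[¬p U (p ∧ ¬a)]) = {1, 2, 5, 6}, add states in Sat(a) with some successor in Z. Already a fixed point.
Sat(E[a U E[¬p U (p ∧ ¬a)]]) = {1, 2, 5, 6}
AF E[a U E[¬p U (p ∧ ¬a)]]: least fixpoint, start Z0 = {1, 2, 5, 6}, add states with every successor in Z. Already a fixed point.
Sat(AF E[a U E[¬p U (p ∧ ¬a)]]) = {1, 2, 5, 6}
0 ∉ Sat(AF E[a U E[¬p U (p ∧ ¬a)]]) = {1, 2, 5, 6}, so the formula does not hold at 0.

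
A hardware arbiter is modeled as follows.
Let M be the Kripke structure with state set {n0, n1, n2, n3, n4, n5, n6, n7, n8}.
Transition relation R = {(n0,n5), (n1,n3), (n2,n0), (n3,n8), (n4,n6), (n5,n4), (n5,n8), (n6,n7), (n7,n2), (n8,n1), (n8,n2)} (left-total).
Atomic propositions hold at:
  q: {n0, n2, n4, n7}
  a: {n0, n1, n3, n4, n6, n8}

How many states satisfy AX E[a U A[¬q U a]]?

Sat(¬q) = {n1, n3, n5, n6, n8}
A[¬q U a]: least fixpoint, start Z0 = Sat(a) = {n0, n1, n3, n4, n6, n8}, add states in Sat(¬q) with every successor in Z. Z1 = {n0, n1, n3, n4, n5, n6, n8}; fixed.
Sat(A[¬q U a]) = {n0, n1, n3, n4, n5, n6, n8}
E[a U A[¬q U a]]: least fixpoint, start Z0 = Sat(A[¬q U a]) = {n0, n1, n3, n4, n5, n6, n8}, add states in Sat(a) with some successor in Z. Already a fixed point.
Sat(E[a U A[¬q U a]]) = {n0, n1, n3, n4, n5, n6, n8}
Sat(AX E[a U A[¬q U a]]) = {s : every successor in {n0, n1, n3, n4, n5, n6, n8}} = {n0, n1, n2, n3, n4, n5}
|Sat(AX E[a U A[¬q U a]])| = |{n0, n1, n2, n3, n4, n5}| = 6.

6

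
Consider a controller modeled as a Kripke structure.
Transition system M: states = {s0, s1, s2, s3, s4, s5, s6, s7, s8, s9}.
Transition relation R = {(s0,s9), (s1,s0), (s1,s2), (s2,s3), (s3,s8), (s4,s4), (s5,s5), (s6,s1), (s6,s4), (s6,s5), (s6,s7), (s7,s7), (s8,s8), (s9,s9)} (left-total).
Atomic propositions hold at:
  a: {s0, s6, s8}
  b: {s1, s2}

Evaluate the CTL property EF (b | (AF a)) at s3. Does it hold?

AF a: least fixpoint, start Z0 = {s0, s6, s8}, add states with every successor in Z. Z1 = {s0, s3, s6, s8}; Z2 = {s0, s2, s3, s6, s8}; Z3 = {s0, s1, s2, s3, s6, s8}; fixed.
Sat(AF a) = {s0, s1, s2, s3, s6, s8}
Sat(b | (AF a)) = {s0, s1, s2, s3, s6, s8}
EF (b | (AF a)): least fixpoint, start Z0 = {s0, s1, s2, s3, s6, s8}, add states with some successor in Z. Already a fixed point.
Sat(EF (b | (AF a))) = {s0, s1, s2, s3, s6, s8}
s3 ∈ Sat(EF (b | (AF a))) = {s0, s1, s2, s3, s6, s8}, so the formula holds at s3.

Yes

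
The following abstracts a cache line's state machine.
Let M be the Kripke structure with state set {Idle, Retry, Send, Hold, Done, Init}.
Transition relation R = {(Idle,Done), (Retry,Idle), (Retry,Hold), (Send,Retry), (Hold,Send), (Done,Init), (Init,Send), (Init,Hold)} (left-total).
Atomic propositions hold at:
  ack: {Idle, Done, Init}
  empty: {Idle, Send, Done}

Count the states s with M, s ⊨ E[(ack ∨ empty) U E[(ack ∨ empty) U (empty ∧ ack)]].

Sat(ack ∨ empty) = {Idle, Send, Done, Init}
Sat(empty ∧ ack) = {Idle, Done}
E[(ack ∨ empty) U (empty ∧ ack)]: least fixpoint, start Z0 = Sat((empty ∧ ack)) = {Idle, Done}, add states in Sat(ack ∨ empty) with some successor in Z. Already a fixed point.
Sat(E[(ack ∨ empty) U (empty ∧ ack)]) = {Idle, Done}
E[(ack ∨ empty) U E[(ack ∨ empty) U (empty ∧ ack)]]: least fixpoint, start Z0 = Sat(E[(ack ∨ empty) U (empty ∧ ack)]) = {Idle, Done}, add states in Sat(ack ∨ empty) with some successor in Z. Already a fixed point.
Sat(E[(ack ∨ empty) U E[(ack ∨ empty) U (empty ∧ ack)]]) = {Idle, Done}
|Sat(E[(ack ∨ empty) U E[(ack ∨ empty) U (empty ∧ ack)]])| = |{Idle, Done}| = 2.

2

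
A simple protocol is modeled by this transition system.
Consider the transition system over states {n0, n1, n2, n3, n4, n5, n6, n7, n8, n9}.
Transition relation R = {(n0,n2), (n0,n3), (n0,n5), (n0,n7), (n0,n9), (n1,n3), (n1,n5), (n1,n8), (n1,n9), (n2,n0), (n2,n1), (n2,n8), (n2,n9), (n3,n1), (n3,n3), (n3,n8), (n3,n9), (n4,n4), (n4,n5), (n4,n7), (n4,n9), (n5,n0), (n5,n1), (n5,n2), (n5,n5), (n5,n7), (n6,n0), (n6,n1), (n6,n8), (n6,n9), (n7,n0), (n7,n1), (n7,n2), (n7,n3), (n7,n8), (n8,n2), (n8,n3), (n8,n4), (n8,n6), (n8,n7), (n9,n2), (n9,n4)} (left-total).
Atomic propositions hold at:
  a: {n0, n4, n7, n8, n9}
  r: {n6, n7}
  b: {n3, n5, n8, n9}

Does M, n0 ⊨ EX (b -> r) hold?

Yes

Sat(b -> r) = {n0, n1, n2, n4, n6, n7}
Sat(EX (b -> r)) = {s : some successor in {n0, n1, n2, n4, n6, n7}} = {n0, n2, n3, n4, n5, n6, n7, n8, n9}
n0 ∈ Sat(EX (b -> r)) = {n0, n2, n3, n4, n5, n6, n7, n8, n9}, so the formula holds at n0.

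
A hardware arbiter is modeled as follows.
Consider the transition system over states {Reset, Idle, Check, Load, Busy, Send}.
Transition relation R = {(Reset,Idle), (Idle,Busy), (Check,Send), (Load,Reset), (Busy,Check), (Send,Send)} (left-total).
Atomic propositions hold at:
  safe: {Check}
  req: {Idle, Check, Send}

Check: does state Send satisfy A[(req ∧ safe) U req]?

Sat(req ∧ safe) = {Check}
A[(req ∧ safe) U req]: least fixpoint, start Z0 = Sat(req) = {Idle, Check, Send}, add states in Sat(req ∧ safe) with every successor in Z. Already a fixed point.
Sat(A[(req ∧ safe) U req]) = {Idle, Check, Send}
Send ∈ Sat(A[(req ∧ safe) U req]) = {Idle, Check, Send}, so the formula holds at Send.

Yes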